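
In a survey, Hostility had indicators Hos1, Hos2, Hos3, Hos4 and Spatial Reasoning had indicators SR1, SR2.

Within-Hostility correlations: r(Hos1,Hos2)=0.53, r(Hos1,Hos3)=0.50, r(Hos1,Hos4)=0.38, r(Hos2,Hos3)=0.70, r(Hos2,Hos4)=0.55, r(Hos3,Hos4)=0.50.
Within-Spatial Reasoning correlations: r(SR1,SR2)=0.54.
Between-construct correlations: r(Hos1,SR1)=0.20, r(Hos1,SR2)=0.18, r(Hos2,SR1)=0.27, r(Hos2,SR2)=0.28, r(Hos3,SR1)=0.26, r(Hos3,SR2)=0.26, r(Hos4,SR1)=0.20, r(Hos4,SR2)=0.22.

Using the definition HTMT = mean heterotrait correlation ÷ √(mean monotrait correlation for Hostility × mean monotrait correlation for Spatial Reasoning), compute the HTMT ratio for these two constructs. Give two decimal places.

Between-construct mean = 1.87/8 = 0.2338.
Mean within-Hos = 3.16/6 = 0.5267; mean within-SR = 0.54/1 = 0.5400.
Geometric mean = √(0.5267 × 0.5400) = 0.5333.
HTMT = 0.2338 / 0.5333 = 0.44.

0.44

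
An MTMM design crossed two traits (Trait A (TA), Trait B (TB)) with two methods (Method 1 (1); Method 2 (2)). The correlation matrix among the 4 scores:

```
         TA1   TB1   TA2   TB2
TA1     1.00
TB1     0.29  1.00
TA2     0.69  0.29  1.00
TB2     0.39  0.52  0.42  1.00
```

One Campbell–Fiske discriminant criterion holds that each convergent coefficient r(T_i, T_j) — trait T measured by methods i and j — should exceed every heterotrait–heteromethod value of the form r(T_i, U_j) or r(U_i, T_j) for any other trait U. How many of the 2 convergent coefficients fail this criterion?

Each convergent coefficient versus the relevant comparison correlations:
TA (methods 1·2): 0.69 vs {0.39, 0.29} → pass.
TB (methods 1·2): 0.52 vs {0.29, 0.39} → pass.
0 of 2 fail.

0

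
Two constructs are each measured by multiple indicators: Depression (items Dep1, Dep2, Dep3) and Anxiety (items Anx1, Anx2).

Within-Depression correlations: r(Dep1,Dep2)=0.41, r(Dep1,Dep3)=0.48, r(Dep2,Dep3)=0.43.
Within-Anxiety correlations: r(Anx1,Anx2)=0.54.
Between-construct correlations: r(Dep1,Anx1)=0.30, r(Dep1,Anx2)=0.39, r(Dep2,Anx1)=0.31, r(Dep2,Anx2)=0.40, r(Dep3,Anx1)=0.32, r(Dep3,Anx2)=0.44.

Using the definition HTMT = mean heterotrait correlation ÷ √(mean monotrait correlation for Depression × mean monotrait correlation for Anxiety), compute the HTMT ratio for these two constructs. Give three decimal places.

Between-construct mean = 2.16/6 = 0.3600.
Mean within-Dep = 1.32/3 = 0.4400; mean within-Anx = 0.54/1 = 0.5400.
Geometric mean = √(0.4400 × 0.5400) = 0.4874.
HTMT = 0.3600 / 0.4874 = 0.739.

0.739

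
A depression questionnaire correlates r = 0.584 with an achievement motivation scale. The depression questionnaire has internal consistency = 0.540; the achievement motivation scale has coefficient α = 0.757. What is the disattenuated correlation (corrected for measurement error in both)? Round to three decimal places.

0.913

r_true = r_obs / √(r_xx · r_yy) = 0.584 / √(0.540 × 0.757) = 0.584 / √0.408780 = 0.584 / 0.6394 ≈ 0.913.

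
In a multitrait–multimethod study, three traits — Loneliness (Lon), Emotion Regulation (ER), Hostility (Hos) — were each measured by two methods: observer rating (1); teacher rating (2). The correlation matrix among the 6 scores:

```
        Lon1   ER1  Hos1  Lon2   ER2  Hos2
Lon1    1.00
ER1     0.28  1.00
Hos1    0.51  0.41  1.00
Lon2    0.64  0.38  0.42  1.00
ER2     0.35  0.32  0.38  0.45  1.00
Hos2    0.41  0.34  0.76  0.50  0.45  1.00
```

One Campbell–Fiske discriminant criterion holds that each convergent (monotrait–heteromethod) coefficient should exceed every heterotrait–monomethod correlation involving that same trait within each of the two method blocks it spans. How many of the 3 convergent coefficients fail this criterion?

1

Each convergent coefficient versus the relevant comparison correlations:
Lon (methods 1·2): 0.64 vs {0.28, 0.45, 0.51, 0.50} → pass.
ER (methods 1·2): 0.32 vs {0.28, 0.45, 0.41, 0.45} → fail.
Hos (methods 1·2): 0.76 vs {0.51, 0.50, 0.41, 0.45} → pass.
1 of 3 fail.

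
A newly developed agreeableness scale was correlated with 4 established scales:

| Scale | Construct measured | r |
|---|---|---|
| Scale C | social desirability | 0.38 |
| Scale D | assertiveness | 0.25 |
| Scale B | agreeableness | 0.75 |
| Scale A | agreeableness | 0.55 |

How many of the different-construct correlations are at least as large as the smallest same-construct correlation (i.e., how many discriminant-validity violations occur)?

Convergent (same construct = agreeableness): Scale B, Scale A.
Smallest convergent = 0.55. Discriminant values: 0.38, 0.25; count ≥ 0.55 → 0.

0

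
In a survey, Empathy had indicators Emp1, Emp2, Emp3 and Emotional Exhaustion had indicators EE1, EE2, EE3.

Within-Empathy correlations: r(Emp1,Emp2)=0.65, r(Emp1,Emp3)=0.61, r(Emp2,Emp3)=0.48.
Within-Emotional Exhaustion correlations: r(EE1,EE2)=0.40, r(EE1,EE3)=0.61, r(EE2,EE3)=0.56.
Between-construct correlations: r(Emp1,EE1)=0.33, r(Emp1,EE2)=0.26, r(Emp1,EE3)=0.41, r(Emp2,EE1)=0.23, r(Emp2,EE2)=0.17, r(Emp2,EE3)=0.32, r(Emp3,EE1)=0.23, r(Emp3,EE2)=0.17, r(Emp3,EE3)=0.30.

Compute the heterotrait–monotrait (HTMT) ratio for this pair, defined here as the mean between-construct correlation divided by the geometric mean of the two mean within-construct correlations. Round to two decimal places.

Mean heterotrait r = 2.42/9 = 0.2689.
Mean within-Emp = 1.74/3 = 0.5800; mean within-EE = 1.57/3 = 0.5233.
Geometric mean = √(0.5800 × 0.5233) = 0.5509.
HTMT = 0.2689 / 0.5509 = 0.49.

0.49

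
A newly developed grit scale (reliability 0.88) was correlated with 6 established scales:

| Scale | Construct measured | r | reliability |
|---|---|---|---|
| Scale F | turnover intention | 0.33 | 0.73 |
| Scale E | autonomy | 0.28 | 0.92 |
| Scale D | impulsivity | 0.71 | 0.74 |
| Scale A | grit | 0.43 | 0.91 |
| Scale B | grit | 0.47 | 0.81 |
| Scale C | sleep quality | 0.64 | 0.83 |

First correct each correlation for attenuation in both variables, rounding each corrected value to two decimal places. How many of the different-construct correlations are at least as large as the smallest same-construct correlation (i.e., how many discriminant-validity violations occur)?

Disattenuated r (r / √(r_scale · r_new)):
  Scale F (disc): 0.33 / √(0.73·0.88) = 0.41
  Scale E (disc): 0.28 / √(0.92·0.88) = 0.31
  Scale D (disc): 0.71 / √(0.74·0.88) = 0.88
  Scale A (conv): 0.43 / √(0.91·0.88) = 0.48
  Scale B (conv): 0.47 / √(0.81·0.88) = 0.56
  Scale C (disc): 0.64 / √(0.83·0.88) = 0.75
Smallest convergent = 0.48. Discriminant values: 0.41, 0.31, 0.88, 0.75; count ≥ 0.48 → 2.

2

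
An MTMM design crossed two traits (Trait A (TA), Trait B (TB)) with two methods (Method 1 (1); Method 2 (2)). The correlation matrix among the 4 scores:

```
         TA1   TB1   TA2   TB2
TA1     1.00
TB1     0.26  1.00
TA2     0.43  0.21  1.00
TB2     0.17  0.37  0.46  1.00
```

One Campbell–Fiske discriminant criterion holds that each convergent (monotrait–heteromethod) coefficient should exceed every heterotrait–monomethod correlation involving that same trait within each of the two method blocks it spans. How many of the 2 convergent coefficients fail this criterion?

Convergent coefficients and their comparison sets:
TA (methods 1·2): 0.43 vs {0.26, 0.46} → fail.
TB (methods 1·2): 0.37 vs {0.26, 0.46} → fail.
2 of 2 fail.

2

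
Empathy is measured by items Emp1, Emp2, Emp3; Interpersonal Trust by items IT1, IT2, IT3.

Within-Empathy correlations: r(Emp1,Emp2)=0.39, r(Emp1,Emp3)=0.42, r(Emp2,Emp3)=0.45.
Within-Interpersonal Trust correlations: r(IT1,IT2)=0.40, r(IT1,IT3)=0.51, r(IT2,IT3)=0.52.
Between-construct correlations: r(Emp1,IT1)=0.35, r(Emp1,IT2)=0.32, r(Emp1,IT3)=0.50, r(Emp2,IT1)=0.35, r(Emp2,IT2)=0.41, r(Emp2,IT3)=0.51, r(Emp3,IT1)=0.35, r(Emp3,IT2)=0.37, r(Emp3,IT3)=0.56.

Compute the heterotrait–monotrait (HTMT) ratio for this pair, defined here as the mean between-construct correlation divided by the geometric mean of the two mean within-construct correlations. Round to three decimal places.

0.924

Between-construct mean = 3.72/9 = 0.4133.
Mean within-Emp = 1.26/3 = 0.4200; mean within-IT = 1.43/3 = 0.4767.
Geometric mean = √(0.4200 × 0.4767) = 0.4475.
HTMT = 0.4133 / 0.4475 = 0.924.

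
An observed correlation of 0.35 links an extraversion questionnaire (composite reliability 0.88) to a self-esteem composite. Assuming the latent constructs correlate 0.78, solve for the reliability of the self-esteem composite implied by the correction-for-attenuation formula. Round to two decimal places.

0.23

r_true = r_obs / √(r_xx · r_yy) ⇒ 0.78 = 0.35 / √(0.88 · r_yy).
√(0.88 · r_yy) = 0.35 / 0.78 = 0.4487; 0.88 · r_yy = 0.2013; r_yy = 0.2013 / 0.88 ≈ 0.23.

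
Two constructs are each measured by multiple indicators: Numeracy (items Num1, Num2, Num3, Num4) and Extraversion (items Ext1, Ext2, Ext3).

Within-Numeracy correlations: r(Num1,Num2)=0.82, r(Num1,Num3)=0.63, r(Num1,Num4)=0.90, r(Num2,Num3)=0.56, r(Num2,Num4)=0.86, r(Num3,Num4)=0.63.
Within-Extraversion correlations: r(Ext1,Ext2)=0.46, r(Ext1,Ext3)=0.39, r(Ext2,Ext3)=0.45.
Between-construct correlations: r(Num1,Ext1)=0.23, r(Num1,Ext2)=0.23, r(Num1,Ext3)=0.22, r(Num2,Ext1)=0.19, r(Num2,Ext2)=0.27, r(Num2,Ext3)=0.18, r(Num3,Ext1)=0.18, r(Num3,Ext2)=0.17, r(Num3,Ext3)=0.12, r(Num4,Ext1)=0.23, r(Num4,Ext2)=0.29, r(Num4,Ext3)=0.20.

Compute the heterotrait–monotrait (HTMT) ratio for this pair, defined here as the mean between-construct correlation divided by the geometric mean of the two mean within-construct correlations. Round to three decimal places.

0.371

Mean between = 2.51/12 = 0.2092.
Mean within-Num = 4.40/6 = 0.7333; mean within-Ext = 1.30/3 = 0.4333.
Geometric mean = √(0.7333 × 0.4333) = 0.5637.
HTMT = 0.2092 / 0.5637 = 0.371.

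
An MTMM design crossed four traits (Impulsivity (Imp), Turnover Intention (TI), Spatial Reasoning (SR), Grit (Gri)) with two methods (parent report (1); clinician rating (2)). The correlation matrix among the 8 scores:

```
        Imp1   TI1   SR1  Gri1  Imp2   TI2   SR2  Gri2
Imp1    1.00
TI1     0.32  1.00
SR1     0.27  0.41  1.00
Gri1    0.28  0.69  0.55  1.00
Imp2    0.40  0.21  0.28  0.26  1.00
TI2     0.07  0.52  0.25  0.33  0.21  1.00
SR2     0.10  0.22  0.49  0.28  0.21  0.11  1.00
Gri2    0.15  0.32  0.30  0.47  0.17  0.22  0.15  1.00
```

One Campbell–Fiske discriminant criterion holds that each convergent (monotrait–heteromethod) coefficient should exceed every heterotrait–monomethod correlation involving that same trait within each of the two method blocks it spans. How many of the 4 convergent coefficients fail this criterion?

3

Checking each validity diagonal entry against its comparison values:
Imp (methods 1·2): 0.40 vs {0.32, 0.21, 0.27, 0.21, 0.28, 0.17} → pass.
TI (methods 1·2): 0.52 vs {0.32, 0.21, 0.41, 0.11, 0.69, 0.22} → fail.
SR (methods 1·2): 0.49 vs {0.27, 0.21, 0.41, 0.11, 0.55, 0.15} → fail.
Gri (methods 1·2): 0.47 vs {0.28, 0.17, 0.69, 0.22, 0.55, 0.15} → fail.
3 of 4 fail.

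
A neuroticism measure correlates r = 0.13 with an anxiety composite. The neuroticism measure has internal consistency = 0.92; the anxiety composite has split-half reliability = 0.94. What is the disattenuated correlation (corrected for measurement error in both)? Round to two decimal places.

0.14

r_true = r_obs / √(r_xx · r_yy) = 0.13 / √(0.92 × 0.94) = 0.13 / √0.8648 = 0.13 / 0.9299 ≈ 0.14.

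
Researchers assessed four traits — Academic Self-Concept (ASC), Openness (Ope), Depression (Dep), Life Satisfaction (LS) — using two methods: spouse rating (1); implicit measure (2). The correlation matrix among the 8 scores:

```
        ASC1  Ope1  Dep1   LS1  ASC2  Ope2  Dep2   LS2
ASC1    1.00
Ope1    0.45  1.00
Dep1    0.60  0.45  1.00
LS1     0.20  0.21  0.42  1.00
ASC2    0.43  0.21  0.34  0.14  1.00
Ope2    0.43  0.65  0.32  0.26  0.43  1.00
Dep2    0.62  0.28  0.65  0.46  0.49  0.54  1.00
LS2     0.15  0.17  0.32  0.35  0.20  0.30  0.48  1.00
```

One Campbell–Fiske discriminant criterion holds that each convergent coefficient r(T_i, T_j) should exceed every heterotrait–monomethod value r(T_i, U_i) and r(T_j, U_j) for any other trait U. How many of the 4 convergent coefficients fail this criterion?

Convergent coefficients and their comparison sets:
ASC (methods 1·2): 0.43 vs {0.45, 0.43, 0.60, 0.49, 0.20, 0.20} → fail.
Ope (methods 1·2): 0.65 vs {0.45, 0.43, 0.45, 0.54, 0.21, 0.30} → pass.
Dep (methods 1·2): 0.65 vs {0.60, 0.49, 0.45, 0.54, 0.42, 0.48} → pass.
LS (methods 1·2): 0.35 vs {0.20, 0.20, 0.21, 0.30, 0.42, 0.48} → fail.
2 of 4 fail.

2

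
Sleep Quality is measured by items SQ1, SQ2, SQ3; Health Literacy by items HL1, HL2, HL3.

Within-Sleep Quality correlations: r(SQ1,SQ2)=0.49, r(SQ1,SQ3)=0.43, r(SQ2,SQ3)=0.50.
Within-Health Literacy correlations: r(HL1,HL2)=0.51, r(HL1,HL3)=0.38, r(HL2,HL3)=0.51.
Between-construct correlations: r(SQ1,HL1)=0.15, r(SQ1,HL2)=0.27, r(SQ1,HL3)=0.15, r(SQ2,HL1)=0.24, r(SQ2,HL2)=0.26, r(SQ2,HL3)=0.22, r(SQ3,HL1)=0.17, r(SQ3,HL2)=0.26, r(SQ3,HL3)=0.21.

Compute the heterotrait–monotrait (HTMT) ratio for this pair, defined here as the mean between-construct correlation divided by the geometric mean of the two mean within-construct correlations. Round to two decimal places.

0.46

Mean between = 1.93/9 = 0.2144.
Mean within-SQ = 1.42/3 = 0.4733; mean within-HL = 1.40/3 = 0.4667.
Geometric mean = √(0.4733 × 0.4667) = 0.4700.
HTMT = 0.2144 / 0.4700 = 0.46.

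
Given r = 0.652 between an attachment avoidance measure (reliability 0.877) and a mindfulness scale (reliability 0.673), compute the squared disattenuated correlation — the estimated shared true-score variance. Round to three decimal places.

0.720

Disattenuated r = 0.652 / √(0.877 × 0.673) = 0.652 / 0.7683 = 0.8486.
Shared true-score variance = 0.8486² = 0.7201 ≈ 0.720.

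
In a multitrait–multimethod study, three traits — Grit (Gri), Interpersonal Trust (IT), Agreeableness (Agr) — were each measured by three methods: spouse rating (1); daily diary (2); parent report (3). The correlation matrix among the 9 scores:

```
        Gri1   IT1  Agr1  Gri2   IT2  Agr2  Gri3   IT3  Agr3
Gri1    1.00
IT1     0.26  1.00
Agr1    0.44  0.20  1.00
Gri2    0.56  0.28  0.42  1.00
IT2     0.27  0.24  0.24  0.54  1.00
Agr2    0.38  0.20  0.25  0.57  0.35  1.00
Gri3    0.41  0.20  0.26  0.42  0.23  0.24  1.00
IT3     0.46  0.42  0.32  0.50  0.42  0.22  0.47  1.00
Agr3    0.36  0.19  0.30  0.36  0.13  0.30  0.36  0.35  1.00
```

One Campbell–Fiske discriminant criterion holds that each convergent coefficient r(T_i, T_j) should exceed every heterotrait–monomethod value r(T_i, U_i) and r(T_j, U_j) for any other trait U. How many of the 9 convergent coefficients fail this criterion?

Checking each validity diagonal entry against its comparison values:
Gri (methods 1·2): 0.56 vs {0.26, 0.54, 0.44, 0.57} → fail.
Gri (methods 1·3): 0.41 vs {0.26, 0.47, 0.44, 0.36} → fail.
Gri (methods 2·3): 0.42 vs {0.54, 0.47, 0.57, 0.36} → fail.
IT (methods 1·2): 0.24 vs {0.26, 0.54, 0.20, 0.35} → fail.
IT (methods 1·3): 0.42 vs {0.26, 0.47, 0.20, 0.35} → fail.
IT (methods 2·3): 0.42 vs {0.54, 0.47, 0.35, 0.35} → fail.
Agr (methods 1·2): 0.25 vs {0.44, 0.57, 0.20, 0.35} → fail.
Agr (methods 1·3): 0.30 vs {0.44, 0.36, 0.20, 0.35} → fail.
Agr (methods 2·3): 0.30 vs {0.57, 0.36, 0.35, 0.35} → fail.
9 of 9 fail.

9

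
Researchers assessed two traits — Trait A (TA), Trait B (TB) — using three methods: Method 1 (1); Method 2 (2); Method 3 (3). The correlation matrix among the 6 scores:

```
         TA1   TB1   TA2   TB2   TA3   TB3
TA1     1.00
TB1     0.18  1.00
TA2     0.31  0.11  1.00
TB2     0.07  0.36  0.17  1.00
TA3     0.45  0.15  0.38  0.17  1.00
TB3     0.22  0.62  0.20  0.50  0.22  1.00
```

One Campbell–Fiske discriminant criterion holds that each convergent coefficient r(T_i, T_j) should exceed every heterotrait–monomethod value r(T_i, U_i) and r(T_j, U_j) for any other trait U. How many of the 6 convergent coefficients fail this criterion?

0

Each convergent coefficient versus the relevant comparison correlations:
TA (methods 1·2): 0.31 vs {0.18, 0.17} → pass.
TA (methods 1·3): 0.45 vs {0.18, 0.22} → pass.
TA (methods 2·3): 0.38 vs {0.17, 0.22} → pass.
TB (methods 1·2): 0.36 vs {0.18, 0.17} → pass.
TB (methods 1·3): 0.62 vs {0.18, 0.22} → pass.
TB (methods 2·3): 0.50 vs {0.17, 0.22} → pass.
0 of 6 fail.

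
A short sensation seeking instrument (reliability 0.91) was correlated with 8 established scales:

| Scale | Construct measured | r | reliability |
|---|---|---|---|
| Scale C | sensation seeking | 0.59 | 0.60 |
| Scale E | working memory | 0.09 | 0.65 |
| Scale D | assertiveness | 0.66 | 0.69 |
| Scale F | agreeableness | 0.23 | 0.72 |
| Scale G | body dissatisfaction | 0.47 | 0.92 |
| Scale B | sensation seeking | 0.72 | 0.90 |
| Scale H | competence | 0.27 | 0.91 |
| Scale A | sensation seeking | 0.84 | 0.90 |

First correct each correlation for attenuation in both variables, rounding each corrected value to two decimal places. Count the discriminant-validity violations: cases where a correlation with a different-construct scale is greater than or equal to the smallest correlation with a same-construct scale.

Disattenuated r (r / √(r_scale · r_new)):
  Scale C (conv): 0.59 / √(0.60·0.91) = 0.80
  Scale E (disc): 0.09 / √(0.65·0.91) = 0.12
  Scale D (disc): 0.66 / √(0.69·0.91) = 0.83
  Scale F (disc): 0.23 / √(0.72·0.91) = 0.28
  Scale G (disc): 0.47 / √(0.92·0.91) = 0.51
  Scale B (conv): 0.72 / √(0.90·0.91) = 0.80
  Scale H (disc): 0.27 / √(0.91·0.91) = 0.30
  Scale A (conv): 0.84 / √(0.90·0.91) = 0.93
Smallest convergent = 0.80. Discriminant values: 0.12, 0.83, 0.28, 0.51, 0.30; count ≥ 0.80 → 1.

1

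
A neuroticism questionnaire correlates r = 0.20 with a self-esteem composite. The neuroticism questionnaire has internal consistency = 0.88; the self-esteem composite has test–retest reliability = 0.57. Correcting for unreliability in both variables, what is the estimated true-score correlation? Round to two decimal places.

0.28

r_true = r_obs / √(r_xx · r_yy) = 0.20 / √(0.88 × 0.57) = 0.20 / √0.5016 = 0.20 / 0.7082 ≈ 0.28.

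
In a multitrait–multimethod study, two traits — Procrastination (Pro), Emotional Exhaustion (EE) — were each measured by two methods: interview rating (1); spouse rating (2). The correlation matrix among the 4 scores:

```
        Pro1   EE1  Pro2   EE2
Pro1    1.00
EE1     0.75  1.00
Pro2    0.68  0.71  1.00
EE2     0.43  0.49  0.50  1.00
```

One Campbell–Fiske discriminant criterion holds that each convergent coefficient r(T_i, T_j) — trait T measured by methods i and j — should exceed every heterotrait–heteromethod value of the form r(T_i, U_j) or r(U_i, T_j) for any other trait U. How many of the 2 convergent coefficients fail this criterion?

Checking each validity diagonal entry against its comparison values:
Pro (methods 1·2): 0.68 vs {0.43, 0.71} → fail.
EE (methods 1·2): 0.49 vs {0.71, 0.43} → fail.
2 of 2 fail.

2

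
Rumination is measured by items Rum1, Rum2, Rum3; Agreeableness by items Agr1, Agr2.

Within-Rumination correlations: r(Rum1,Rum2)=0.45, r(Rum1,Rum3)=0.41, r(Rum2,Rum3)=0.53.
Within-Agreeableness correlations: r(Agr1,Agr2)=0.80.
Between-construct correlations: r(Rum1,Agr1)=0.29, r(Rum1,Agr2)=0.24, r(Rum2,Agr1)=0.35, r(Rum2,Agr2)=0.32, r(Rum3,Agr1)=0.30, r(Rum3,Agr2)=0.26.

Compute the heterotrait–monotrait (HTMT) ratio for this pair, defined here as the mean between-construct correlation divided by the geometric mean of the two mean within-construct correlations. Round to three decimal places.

Mean between = 1.76/6 = 0.2933.
Mean within-Rum = 1.39/3 = 0.4633; mean within-Agr = 0.80/1 = 0.8000.
Geometric mean = √(0.4633 × 0.8000) = 0.6088.
HTMT = 0.2933 / 0.6088 = 0.482.

0.482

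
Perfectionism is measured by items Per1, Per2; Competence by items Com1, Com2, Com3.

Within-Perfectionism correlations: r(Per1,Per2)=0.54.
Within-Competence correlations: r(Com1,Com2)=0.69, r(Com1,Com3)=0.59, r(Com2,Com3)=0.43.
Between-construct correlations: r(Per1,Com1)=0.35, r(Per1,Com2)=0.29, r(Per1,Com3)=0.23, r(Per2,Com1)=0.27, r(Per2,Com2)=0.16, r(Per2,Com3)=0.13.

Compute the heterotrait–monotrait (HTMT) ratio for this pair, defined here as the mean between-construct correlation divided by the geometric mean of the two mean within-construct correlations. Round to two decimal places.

0.43

Between-construct mean = 1.43/6 = 0.2383.
Mean within-Per = 0.54/1 = 0.5400; mean within-Com = 1.71/3 = 0.5700.
Geometric mean = √(0.5400 × 0.5700) = 0.5548.
HTMT = 0.2383 / 0.5548 = 0.43.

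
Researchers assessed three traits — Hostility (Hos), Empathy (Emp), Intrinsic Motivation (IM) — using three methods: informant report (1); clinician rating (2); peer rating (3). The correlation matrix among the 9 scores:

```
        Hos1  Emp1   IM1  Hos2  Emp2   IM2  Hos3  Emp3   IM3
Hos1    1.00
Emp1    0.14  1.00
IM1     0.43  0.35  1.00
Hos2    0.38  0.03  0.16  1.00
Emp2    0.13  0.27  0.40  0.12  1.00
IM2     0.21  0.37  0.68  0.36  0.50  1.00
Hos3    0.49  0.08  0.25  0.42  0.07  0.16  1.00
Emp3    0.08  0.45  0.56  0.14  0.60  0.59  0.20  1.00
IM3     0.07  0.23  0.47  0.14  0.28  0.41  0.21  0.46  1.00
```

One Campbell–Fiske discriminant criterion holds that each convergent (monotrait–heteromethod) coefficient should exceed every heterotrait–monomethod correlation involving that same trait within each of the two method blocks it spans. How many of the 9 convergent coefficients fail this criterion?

Checking each validity diagonal entry against its comparison values:
Hos (methods 1·2): 0.38 vs {0.14, 0.12, 0.43, 0.36} → fail.
Hos (methods 1·3): 0.49 vs {0.14, 0.20, 0.43, 0.21} → pass.
Hos (methods 2·3): 0.42 vs {0.12, 0.20, 0.36, 0.21} → pass.
Emp (methods 1·2): 0.27 vs {0.14, 0.12, 0.35, 0.50} → fail.
Emp (methods 1·3): 0.45 vs {0.14, 0.20, 0.35, 0.46} → fail.
Emp (methods 2·3): 0.60 vs {0.12, 0.20, 0.50, 0.46} → pass.
IM (methods 1·2): 0.68 vs {0.43, 0.36, 0.35, 0.50} → pass.
IM (methods 1·3): 0.47 vs {0.43, 0.21, 0.35, 0.46} → pass.
IM (methods 2·3): 0.41 vs {0.36, 0.21, 0.50, 0.46} → fail.
4 of 9 fail.

4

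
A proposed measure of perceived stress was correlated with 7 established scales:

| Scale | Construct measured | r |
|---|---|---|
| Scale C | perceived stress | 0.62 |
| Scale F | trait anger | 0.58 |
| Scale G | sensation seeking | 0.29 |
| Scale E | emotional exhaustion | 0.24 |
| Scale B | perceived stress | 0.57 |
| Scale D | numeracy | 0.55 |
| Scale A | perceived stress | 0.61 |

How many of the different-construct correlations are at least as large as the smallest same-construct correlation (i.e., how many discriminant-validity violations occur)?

Convergent (same construct = perceived stress): Scale C, Scale B, Scale A.
Smallest convergent = 0.57. Discriminant values: 0.58, 0.29, 0.24, 0.55; count ≥ 0.57 → 1.

1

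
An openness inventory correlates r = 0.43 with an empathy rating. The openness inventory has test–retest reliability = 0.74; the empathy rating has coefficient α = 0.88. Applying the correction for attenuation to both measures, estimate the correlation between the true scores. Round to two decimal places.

0.53

r_true = r_obs / √(r_xx · r_yy) = 0.43 / √(0.74 × 0.88) = 0.43 / √0.6512 = 0.43 / 0.8070 ≈ 0.53.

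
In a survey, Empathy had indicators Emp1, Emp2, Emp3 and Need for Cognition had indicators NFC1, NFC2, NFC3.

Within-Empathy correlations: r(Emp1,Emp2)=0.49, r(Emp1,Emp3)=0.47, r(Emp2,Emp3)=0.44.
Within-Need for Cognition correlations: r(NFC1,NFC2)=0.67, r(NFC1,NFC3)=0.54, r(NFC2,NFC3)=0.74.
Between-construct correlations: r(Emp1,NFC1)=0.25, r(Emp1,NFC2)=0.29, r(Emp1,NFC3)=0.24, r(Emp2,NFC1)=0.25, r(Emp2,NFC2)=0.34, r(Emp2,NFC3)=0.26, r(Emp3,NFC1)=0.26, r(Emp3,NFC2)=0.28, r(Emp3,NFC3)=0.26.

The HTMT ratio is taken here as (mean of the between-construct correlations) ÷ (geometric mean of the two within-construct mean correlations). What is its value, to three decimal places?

Between-construct mean = 2.43/9 = 0.2700.
Mean within-Emp = 1.40/3 = 0.4667; mean within-NFC = 1.95/3 = 0.6500.
Geometric mean = √(0.4667 × 0.6500) = 0.5508.
HTMT = 0.2700 / 0.5508 = 0.490.

0.490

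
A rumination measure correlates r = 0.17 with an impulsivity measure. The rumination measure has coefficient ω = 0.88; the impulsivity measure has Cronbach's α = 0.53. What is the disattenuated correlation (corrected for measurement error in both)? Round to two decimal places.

0.25

r_true = r_obs / √(r_xx · r_yy) = 0.17 / √(0.88 × 0.53) = 0.17 / √0.4664 = 0.17 / 0.6829 ≈ 0.25.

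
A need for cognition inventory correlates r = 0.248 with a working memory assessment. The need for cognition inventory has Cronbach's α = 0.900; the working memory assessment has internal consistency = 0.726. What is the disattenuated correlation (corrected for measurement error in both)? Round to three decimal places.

r_true = r_obs / √(r_xx · r_yy) = 0.248 / √(0.900 × 0.726) = 0.248 / √0.653400 = 0.248 / 0.8083 ≈ 0.307.

0.307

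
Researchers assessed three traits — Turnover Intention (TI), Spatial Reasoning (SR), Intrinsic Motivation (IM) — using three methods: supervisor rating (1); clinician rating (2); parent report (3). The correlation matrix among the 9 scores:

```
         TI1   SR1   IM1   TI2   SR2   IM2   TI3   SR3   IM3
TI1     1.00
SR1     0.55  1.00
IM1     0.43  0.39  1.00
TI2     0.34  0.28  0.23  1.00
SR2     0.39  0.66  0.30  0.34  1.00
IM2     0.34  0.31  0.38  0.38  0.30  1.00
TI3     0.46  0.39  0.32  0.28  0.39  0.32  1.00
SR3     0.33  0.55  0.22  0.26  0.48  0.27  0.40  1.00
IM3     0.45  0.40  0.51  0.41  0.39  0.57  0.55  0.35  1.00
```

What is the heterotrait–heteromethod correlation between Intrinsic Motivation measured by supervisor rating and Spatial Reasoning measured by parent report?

0.22

Different traits and methods: r(IM1, SR3) = 0.22.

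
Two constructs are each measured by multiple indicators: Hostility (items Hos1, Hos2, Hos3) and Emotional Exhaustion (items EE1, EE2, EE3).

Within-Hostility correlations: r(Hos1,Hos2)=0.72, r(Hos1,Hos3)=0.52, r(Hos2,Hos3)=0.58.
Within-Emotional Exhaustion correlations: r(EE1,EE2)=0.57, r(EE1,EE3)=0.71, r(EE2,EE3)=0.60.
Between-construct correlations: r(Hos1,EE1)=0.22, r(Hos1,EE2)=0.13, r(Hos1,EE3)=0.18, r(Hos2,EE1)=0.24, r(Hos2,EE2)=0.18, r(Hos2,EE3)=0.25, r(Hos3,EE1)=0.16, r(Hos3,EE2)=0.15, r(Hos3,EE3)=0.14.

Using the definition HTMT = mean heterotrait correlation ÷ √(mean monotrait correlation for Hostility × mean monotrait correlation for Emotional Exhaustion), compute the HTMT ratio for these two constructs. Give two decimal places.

Mean heterotrait r = 1.65/9 = 0.1833.
Mean within-Hos = 1.82/3 = 0.6067; mean within-EE = 1.88/3 = 0.6267.
Geometric mean = √(0.6067 × 0.6267) = 0.6166.
HTMT = 0.1833 / 0.6166 = 0.30.

0.30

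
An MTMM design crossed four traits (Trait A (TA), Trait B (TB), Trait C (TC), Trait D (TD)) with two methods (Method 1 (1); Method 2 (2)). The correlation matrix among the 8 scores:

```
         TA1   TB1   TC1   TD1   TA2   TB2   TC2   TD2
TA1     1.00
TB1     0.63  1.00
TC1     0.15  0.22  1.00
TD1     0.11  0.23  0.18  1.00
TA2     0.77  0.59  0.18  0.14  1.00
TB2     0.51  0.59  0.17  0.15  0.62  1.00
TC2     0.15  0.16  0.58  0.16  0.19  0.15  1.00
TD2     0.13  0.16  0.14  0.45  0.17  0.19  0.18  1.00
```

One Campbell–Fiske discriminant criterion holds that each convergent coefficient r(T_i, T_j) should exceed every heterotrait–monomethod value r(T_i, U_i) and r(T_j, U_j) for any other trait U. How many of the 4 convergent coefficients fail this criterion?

1

Each convergent coefficient versus the relevant comparison correlations:
TA (methods 1·2): 0.77 vs {0.63, 0.62, 0.15, 0.19, 0.11, 0.17} → pass.
TB (methods 1·2): 0.59 vs {0.63, 0.62, 0.22, 0.15, 0.23, 0.19} → fail.
TC (methods 1·2): 0.58 vs {0.15, 0.19, 0.22, 0.15, 0.18, 0.18} → pass.
TD (methods 1·2): 0.45 vs {0.11, 0.17, 0.23, 0.19, 0.18, 0.18} → pass.
1 of 4 fail.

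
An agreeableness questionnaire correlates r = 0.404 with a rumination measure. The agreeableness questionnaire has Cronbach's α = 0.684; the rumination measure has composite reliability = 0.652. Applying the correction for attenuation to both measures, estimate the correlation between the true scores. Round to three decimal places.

0.605

r_true = r_obs / √(r_xx · r_yy) = 0.404 / √(0.684 × 0.652) = 0.404 / √0.445968 = 0.404 / 0.6678 ≈ 0.605.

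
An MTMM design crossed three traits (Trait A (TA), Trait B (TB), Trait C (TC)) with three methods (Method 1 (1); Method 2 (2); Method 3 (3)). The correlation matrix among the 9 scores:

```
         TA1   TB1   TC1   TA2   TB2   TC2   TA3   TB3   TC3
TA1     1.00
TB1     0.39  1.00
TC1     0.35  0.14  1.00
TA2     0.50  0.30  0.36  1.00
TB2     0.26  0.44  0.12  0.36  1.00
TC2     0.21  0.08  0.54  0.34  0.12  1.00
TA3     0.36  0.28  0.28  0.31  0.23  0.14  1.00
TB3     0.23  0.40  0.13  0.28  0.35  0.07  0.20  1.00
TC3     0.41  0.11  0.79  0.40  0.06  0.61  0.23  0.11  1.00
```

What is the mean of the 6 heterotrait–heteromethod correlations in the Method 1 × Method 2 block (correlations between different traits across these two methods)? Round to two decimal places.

0.22

HTHM values (method 1 × method 2): 0.26, 0.21, 0.30, 0.08, 0.36, 0.12; mean = 1.33/6 = 0.22.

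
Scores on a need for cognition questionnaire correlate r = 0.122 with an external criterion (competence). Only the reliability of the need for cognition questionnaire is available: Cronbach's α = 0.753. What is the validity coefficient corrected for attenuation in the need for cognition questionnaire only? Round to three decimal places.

Single correction: r_c = r_obs / √r_xx = 0.122 / √0.753 = 0.122 / 0.8678 ≈ 0.141.

0.141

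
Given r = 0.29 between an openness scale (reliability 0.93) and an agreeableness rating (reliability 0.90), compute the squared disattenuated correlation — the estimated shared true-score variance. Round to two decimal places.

0.10

Disattenuated r = 0.29 / √(0.93 × 0.90) = 0.29 / 0.9149 = 0.3170.
Shared true-score variance = 0.3170² = 0.1005 ≈ 0.10.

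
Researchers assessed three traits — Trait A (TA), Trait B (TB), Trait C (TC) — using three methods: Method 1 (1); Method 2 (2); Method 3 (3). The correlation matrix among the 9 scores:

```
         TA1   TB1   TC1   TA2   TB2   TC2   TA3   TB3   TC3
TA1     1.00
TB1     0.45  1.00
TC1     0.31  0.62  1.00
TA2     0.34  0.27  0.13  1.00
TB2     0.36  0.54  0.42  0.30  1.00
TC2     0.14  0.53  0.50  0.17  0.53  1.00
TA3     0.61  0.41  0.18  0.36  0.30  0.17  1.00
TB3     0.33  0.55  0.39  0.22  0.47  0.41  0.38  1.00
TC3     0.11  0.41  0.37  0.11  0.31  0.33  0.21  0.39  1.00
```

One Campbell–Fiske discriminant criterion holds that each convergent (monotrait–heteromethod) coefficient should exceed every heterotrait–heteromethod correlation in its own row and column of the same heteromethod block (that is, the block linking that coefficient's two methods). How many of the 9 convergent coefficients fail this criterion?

4

Each convergent coefficient versus the relevant comparison correlations:
TA (methods 1·2): 0.34 vs {0.36, 0.27, 0.14, 0.13} → fail.
TA (methods 1·3): 0.61 vs {0.33, 0.41, 0.11, 0.18} → pass.
TA (methods 2·3): 0.36 vs {0.22, 0.30, 0.11, 0.17} → pass.
TB (methods 1·2): 0.54 vs {0.27, 0.36, 0.53, 0.42} → pass.
TB (methods 1·3): 0.55 vs {0.41, 0.33, 0.41, 0.39} → pass.
TB (methods 2·3): 0.47 vs {0.30, 0.22, 0.31, 0.41} → pass.
TC (methods 1·2): 0.50 vs {0.13, 0.14, 0.42, 0.53} → fail.
TC (methods 1·3): 0.37 vs {0.18, 0.11, 0.39, 0.41} → fail.
TC (methods 2·3): 0.33 vs {0.17, 0.11, 0.41, 0.31} → fail.
4 of 9 fail.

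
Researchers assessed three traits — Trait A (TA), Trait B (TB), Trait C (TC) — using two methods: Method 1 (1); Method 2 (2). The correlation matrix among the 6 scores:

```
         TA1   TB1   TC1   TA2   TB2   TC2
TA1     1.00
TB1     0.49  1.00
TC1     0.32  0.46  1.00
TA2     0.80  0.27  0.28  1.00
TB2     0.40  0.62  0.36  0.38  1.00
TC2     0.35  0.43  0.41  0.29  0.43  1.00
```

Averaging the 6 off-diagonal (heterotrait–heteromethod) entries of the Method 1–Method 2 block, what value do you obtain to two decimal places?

HTHM values (method 1 × method 2): 0.40, 0.35, 0.27, 0.43, 0.28, 0.36; mean = 2.09/6 = 0.35.

0.35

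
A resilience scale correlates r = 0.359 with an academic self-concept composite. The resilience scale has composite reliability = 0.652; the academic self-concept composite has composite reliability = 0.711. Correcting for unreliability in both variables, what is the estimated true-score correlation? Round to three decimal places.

r_true = r_obs / √(r_xx · r_yy) = 0.359 / √(0.652 × 0.711) = 0.359 / √0.463572 = 0.359 / 0.6809 ≈ 0.527.

0.527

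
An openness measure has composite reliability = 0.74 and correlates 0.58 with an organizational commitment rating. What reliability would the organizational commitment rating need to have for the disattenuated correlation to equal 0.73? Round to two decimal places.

0.85

r_true = r_obs / √(r_xx · r_yy) ⇒ 0.73 = 0.58 / √(0.74 · r_yy).
√(0.74 · r_yy) = 0.58 / 0.73 = 0.7945; 0.74 · r_yy = 0.6312; r_yy = 0.6312 / 0.74 ≈ 0.85.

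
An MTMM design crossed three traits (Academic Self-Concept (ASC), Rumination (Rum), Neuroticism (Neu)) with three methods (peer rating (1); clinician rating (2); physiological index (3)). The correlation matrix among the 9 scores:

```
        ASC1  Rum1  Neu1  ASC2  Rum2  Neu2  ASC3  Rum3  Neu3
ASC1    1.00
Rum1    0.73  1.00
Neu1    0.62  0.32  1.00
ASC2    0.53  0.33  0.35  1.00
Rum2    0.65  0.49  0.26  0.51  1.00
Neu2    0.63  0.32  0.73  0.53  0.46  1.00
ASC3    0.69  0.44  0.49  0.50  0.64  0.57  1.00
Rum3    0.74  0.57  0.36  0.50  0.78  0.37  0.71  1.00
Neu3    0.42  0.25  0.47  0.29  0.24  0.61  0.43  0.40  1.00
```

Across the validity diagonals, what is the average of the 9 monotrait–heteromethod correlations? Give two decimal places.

Convergent values: 0.53, 0.69, 0.50, 0.49, 0.57, 0.78, 0.73, 0.47, 0.61; mean = 5.37/9 = 0.60.

0.60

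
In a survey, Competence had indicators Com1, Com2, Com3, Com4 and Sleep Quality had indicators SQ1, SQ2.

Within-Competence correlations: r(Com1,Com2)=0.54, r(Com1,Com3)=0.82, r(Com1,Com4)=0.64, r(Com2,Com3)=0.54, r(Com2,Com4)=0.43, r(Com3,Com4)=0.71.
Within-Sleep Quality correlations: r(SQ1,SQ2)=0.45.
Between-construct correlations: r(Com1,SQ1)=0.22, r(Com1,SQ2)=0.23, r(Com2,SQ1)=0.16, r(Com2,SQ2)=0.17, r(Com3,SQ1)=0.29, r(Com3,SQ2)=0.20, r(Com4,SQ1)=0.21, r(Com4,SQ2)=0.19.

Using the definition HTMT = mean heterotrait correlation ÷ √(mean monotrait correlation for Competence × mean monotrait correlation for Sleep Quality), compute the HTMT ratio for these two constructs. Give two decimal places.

0.40

Between-construct mean = 1.67/8 = 0.2088.
Mean within-Com = 3.68/6 = 0.6133; mean within-SQ = 0.45/1 = 0.4500.
Geometric mean = √(0.6133 × 0.4500) = 0.5253.
HTMT = 0.2088 / 0.5253 = 0.40.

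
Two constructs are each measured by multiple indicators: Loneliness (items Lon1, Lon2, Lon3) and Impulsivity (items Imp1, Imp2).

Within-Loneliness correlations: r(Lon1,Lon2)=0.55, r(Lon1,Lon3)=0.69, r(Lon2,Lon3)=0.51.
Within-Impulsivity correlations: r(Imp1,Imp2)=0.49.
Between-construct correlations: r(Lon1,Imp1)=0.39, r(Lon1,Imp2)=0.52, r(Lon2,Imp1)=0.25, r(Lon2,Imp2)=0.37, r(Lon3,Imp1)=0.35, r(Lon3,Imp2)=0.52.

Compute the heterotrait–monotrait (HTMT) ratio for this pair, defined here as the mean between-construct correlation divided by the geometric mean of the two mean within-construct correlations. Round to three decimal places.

0.748

Between-construct mean = 2.40/6 = 0.4000.
Mean within-Lon = 1.75/3 = 0.5833; mean within-Imp = 0.49/1 = 0.4900.
Geometric mean = √(0.5833 × 0.4900) = 0.5346.
HTMT = 0.4000 / 0.5346 = 0.748.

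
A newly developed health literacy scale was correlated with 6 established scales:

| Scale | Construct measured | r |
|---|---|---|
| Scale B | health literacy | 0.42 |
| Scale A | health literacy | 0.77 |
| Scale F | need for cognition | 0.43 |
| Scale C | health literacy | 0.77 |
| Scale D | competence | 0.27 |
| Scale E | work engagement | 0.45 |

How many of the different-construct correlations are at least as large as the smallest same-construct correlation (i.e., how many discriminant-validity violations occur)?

2

Convergent (same construct = health literacy): Scale B, Scale A, Scale C.
Smallest convergent = 0.42. Discriminant values: 0.43, 0.27, 0.45; count ≥ 0.42 → 2.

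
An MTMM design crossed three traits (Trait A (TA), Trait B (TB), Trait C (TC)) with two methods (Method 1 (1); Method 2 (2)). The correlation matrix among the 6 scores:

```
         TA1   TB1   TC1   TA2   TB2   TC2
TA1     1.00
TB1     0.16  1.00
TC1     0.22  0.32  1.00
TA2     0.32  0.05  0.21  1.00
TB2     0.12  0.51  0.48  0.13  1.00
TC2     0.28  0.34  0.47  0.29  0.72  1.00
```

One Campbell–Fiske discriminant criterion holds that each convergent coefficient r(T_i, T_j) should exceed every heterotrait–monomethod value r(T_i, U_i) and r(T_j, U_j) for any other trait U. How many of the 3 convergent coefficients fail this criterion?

Convergent coefficients and their comparison sets:
TA (methods 1·2): 0.32 vs {0.16, 0.13, 0.22, 0.29} → pass.
TB (methods 1·2): 0.51 vs {0.16, 0.13, 0.32, 0.72} → fail.
TC (methods 1·2): 0.47 vs {0.22, 0.29, 0.32, 0.72} → fail.
2 of 3 fail.

2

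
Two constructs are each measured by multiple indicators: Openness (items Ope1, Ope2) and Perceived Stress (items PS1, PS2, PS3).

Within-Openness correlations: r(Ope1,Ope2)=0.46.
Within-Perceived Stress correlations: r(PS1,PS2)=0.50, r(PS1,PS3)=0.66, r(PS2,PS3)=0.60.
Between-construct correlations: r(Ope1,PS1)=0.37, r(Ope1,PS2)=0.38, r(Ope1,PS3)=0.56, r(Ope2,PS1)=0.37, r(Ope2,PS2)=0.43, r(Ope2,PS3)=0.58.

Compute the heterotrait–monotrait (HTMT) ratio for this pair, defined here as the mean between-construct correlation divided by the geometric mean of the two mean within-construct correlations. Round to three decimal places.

Between-construct mean = 2.69/6 = 0.4483.
Mean within-Ope = 0.46/1 = 0.4600; mean within-PS = 1.76/3 = 0.5867.
Geometric mean = √(0.4600 × 0.5867) = 0.5195.
HTMT = 0.4483 / 0.5195 = 0.863.

0.863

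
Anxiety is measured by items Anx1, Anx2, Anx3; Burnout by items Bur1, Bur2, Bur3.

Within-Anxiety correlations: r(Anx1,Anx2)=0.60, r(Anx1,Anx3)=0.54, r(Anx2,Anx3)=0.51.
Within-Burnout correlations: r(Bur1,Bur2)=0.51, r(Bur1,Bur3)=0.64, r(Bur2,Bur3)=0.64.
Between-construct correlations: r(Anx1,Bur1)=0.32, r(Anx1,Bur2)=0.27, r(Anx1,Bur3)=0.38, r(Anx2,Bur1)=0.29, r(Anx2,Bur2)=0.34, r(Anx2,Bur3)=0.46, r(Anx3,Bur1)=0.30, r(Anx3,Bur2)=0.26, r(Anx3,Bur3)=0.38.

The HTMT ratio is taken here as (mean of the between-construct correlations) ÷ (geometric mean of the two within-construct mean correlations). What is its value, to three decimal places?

Mean heterotrait r = 3.00/9 = 0.3333.
Mean within-Anx = 1.65/3 = 0.5500; mean within-Bur = 1.79/3 = 0.5967.
Geometric mean = √(0.5500 × 0.5967) = 0.5729.
HTMT = 0.3333 / 0.5729 = 0.582.

0.582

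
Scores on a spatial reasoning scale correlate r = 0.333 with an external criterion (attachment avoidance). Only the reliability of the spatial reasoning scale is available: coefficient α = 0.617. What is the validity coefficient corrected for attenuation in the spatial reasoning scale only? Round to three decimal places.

Single correction: r_c = r_obs / √r_xx = 0.333 / √0.617 = 0.333 / 0.7855 ≈ 0.424.

0.424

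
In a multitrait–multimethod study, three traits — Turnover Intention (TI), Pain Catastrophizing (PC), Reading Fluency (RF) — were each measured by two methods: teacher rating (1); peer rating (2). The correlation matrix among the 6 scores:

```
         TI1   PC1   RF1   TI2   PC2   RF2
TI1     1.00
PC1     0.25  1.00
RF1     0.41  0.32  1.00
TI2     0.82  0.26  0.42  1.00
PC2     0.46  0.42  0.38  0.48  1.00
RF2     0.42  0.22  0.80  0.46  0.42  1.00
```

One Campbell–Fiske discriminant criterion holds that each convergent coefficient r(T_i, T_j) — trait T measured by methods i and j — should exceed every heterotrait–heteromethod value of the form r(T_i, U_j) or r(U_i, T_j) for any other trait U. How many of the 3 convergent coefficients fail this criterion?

1

Checking each validity diagonal entry against its comparison values:
TI (methods 1·2): 0.82 vs {0.46, 0.26, 0.42, 0.42} → pass.
PC (methods 1·2): 0.42 vs {0.26, 0.46, 0.22, 0.38} → fail.
RF (methods 1·2): 0.80 vs {0.42, 0.42, 0.38, 0.22} → pass.
1 of 3 fail.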